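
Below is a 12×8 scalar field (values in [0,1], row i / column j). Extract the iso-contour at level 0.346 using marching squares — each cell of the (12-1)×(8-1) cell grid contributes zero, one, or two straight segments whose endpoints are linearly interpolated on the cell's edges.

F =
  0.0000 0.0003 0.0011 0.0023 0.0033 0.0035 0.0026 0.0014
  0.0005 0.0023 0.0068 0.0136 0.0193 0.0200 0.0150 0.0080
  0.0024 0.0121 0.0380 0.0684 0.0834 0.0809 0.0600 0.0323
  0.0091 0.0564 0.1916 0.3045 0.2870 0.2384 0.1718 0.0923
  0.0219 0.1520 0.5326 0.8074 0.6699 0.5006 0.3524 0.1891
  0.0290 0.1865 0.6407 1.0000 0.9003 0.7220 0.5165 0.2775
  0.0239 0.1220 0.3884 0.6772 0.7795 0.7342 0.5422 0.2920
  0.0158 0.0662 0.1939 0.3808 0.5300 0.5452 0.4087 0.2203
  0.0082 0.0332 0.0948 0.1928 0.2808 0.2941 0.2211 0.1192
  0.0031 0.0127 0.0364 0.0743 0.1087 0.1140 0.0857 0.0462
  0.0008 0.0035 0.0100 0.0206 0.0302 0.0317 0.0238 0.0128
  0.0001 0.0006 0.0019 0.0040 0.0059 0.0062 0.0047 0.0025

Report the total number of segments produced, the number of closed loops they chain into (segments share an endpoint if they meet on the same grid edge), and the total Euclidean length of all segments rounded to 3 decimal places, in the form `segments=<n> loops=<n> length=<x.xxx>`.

segments=18 loops=1 length=15.841

cell (3,1): code 0100 → (3.453,2.000)–(4.000,1.510)
cell (3,2): code 1100 → (3.083,3.000)–(3.453,2.000)
cell (3,3): code 1100 → (3.154,4.000)–(3.083,3.000)
cell (3,4): code 1100 → (3.410,5.000)–(3.154,4.000)
cell (3,5): code 1100 → (3.965,6.000)–(3.410,5.000)
cell (3,6): code 1000 → (4.000,6.039)–(3.965,6.000)
cell (4,1): code 0110 → (4.000,1.510)–(5.000,1.351)
cell (4,6): code 1001 → (5.000,6.713)–(4.000,6.039)
cell (5,1): code 0110 → (5.000,1.351)–(6.000,1.841)
cell (5,6): code 1001 → (6.000,6.784)–(5.000,6.713)
cell (6,1): code 0010 → (6.000,1.841)–(6.218,2.000)
cell (6,2): code 0111 → (6.218,2.000)–(7.000,2.814)
cell (6,6): code 1001 → (7.000,6.333)–(6.000,6.784)
cell (7,2): code 0010 → (7.000,2.814)–(7.185,3.000)
cell (7,3): code 0011 → (7.185,3.000)–(7.738,4.000)
cell (7,4): code 0011 → (7.738,4.000)–(7.793,5.000)
cell (7,5): code 0011 → (7.793,5.000)–(7.334,6.000)
cell (7,6): code 0001 → (7.334,6.000)–(7.000,6.333)
total: 18 segments, chained into 1 closed loop(s), length Σ = 15.841173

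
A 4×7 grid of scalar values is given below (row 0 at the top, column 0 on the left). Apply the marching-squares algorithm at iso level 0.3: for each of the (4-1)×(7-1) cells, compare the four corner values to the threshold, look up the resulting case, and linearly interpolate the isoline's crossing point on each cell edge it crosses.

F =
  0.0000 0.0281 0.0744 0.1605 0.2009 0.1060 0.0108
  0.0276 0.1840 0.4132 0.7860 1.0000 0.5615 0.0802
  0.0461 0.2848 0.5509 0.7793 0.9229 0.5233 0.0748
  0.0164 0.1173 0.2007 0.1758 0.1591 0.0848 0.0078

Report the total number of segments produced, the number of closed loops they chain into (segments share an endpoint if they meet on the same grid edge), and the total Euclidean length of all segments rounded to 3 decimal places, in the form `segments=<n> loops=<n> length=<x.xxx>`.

cell (0,1): code 0100 → (0.666,2.000)–(1.000,1.506)
cell (0,2): code 1100 → (0.223,3.000)–(0.666,2.000)
cell (0,3): code 1100 → (0.124,4.000)–(0.223,3.000)
cell (0,4): code 1100 → (0.426,5.000)–(0.124,4.000)
cell (0,5): code 1000 → (1.000,5.543)–(0.426,5.000)
cell (1,1): code 0110 → (1.000,1.506)–(2.000,1.057)
cell (1,5): code 1001 → (2.000,5.498)–(1.000,5.543)
cell (2,1): code 0010 → (2.000,1.057)–(2.716,2.000)
cell (2,2): code 0011 → (2.716,2.000)–(2.794,3.000)
cell (2,3): code 0011 → (2.794,3.000)–(2.816,4.000)
cell (2,4): code 0011 → (2.816,4.000)–(2.509,5.000)
cell (2,5): code 0001 → (2.509,5.000)–(2.000,5.498)
total: 12 segments, chained into 1 closed loop(s), length Σ = 11.572547

segments=12 loops=1 length=11.573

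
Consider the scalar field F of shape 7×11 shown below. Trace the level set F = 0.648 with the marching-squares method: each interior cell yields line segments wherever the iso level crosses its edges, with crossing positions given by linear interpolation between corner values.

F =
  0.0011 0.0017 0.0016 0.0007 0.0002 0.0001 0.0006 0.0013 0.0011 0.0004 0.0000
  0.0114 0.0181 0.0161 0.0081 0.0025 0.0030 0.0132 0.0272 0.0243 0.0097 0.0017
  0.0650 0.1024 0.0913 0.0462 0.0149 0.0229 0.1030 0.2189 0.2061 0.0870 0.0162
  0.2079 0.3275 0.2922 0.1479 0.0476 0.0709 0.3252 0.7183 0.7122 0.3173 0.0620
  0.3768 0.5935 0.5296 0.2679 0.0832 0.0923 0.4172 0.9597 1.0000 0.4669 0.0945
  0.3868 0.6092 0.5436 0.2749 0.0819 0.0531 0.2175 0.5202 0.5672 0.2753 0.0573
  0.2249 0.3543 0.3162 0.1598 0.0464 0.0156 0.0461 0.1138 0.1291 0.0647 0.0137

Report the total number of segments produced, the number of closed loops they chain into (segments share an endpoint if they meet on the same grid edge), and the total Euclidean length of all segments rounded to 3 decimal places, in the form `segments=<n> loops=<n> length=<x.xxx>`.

segments=8 loops=1 length=6.592

cell (2,6): code 0100 → (2.859,7.000)–(3.000,6.821)
cell (2,7): code 1100 → (2.873,8.000)–(2.859,7.000)
cell (2,8): code 1000 → (3.000,8.163)–(2.873,8.000)
cell (3,6): code 0110 → (3.000,6.821)–(4.000,6.425)
cell (3,8): code 1001 → (4.000,8.660)–(3.000,8.163)
cell (4,6): code 0010 → (4.000,6.425)–(4.709,7.000)
cell (4,7): code 0011 → (4.709,7.000)–(4.813,8.000)
cell (4,8): code 0001 → (4.813,8.000)–(4.000,8.660)
total: 8 segments, chained into 1 closed loop(s), length Σ = 6.592107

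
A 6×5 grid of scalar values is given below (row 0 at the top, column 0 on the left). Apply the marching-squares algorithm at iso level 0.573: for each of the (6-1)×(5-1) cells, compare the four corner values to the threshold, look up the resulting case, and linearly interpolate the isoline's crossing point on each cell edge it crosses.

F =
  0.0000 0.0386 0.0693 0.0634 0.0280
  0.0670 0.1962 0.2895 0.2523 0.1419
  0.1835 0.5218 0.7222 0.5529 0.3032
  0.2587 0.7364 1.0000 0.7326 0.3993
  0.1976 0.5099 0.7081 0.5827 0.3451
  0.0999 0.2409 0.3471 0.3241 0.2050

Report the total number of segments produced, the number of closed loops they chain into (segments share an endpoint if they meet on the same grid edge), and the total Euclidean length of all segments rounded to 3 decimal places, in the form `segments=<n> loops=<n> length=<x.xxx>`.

segments=12 loops=1 length=8.325

cell (1,1): code 0100 → (1.655,2.000)–(2.000,1.255)
cell (1,2): code 1000 → (2.000,2.881)–(1.655,2.000)
cell (2,0): code 0100 → (2.239,1.000)–(3.000,0.658)
cell (2,1): code 1110 → (2.000,1.255)–(2.239,1.000)
cell (2,2): code 1101 → (2.112,3.000)–(2.000,2.881)
cell (2,3): code 1000 → (3.000,3.479)–(2.112,3.000)
cell (3,0): code 0010 → (3.000,0.658)–(3.721,1.000)
cell (3,1): code 0111 → (3.721,1.000)–(4.000,1.318)
cell (3,3): code 1001 → (4.000,3.041)–(3.000,3.479)
cell (4,1): code 0010 → (4.000,1.318)–(4.374,2.000)
cell (4,2): code 0011 → (4.374,2.000)–(4.038,3.000)
cell (4,3): code 0001 → (4.038,3.000)–(4.000,3.041)
total: 12 segments, chained into 1 closed loop(s), length Σ = 8.324616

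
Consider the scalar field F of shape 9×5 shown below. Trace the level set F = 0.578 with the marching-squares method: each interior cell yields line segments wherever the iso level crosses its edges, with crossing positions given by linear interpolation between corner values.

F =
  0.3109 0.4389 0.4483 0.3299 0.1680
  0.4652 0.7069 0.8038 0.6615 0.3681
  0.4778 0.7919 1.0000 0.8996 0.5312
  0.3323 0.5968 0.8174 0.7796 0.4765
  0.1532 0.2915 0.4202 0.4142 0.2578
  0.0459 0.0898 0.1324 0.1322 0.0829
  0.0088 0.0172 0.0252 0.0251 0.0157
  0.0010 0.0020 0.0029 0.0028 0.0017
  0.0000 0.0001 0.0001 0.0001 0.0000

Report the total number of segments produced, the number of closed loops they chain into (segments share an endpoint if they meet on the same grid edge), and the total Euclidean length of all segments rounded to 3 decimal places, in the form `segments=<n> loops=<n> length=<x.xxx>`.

segments=12 loops=1 length=10.641

cell (0,0): code 0100 → (0.519,1.000)–(1.000,0.467)
cell (0,1): code 1100 → (0.365,2.000)–(0.519,1.000)
cell (0,2): code 1100 → (0.748,3.000)–(0.365,2.000)
cell (0,3): code 1000 → (1.000,3.285)–(0.748,3.000)
cell (1,0): code 0110 → (1.000,0.467)–(2.000,0.319)
cell (1,3): code 1001 → (2.000,3.873)–(1.000,3.285)
cell (2,0): code 0110 → (2.000,0.319)–(3.000,0.929)
cell (2,3): code 1001 → (3.000,3.665)–(2.000,3.873)
cell (3,0): code 0010 → (3.000,0.929)–(3.062,1.000)
cell (3,1): code 0011 → (3.062,1.000)–(3.603,2.000)
cell (3,2): code 0011 → (3.603,2.000)–(3.552,3.000)
cell (3,3): code 0001 → (3.552,3.000)–(3.000,3.665)
total: 12 segments, chained into 1 closed loop(s), length Σ = 10.641269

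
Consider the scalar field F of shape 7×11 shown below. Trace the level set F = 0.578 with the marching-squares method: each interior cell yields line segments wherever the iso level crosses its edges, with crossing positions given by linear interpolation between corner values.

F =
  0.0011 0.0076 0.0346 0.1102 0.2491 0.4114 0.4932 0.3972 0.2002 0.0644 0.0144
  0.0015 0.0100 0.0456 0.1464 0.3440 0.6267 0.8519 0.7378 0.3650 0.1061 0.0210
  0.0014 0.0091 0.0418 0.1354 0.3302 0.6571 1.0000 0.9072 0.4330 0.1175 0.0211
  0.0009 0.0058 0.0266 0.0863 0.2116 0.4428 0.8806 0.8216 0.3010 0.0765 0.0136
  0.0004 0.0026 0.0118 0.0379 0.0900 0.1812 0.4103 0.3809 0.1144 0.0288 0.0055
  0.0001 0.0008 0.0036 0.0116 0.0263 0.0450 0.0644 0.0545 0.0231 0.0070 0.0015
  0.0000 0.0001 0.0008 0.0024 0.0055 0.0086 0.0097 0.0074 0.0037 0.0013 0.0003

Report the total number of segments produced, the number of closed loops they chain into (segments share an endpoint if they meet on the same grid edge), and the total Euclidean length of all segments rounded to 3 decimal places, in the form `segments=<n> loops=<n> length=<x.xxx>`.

cell (0,4): code 0100 → (0.774,5.000)–(1.000,4.828)
cell (0,5): code 1100 → (0.236,6.000)–(0.774,5.000)
cell (0,6): code 1100 → (0.531,7.000)–(0.236,6.000)
cell (0,7): code 1000 → (1.000,7.429)–(0.531,7.000)
cell (1,4): code 0110 → (1.000,4.828)–(2.000,4.758)
cell (1,7): code 1001 → (2.000,7.694)–(1.000,7.429)
cell (2,4): code 0010 → (2.000,4.758)–(2.369,5.000)
cell (2,5): code 0111 → (2.369,5.000)–(3.000,5.309)
cell (2,7): code 1001 → (3.000,7.468)–(2.000,7.694)
cell (3,5): code 0010 → (3.000,5.309)–(3.643,6.000)
cell (3,6): code 0011 → (3.643,6.000)–(3.553,7.000)
cell (3,7): code 0001 → (3.553,7.000)–(3.000,7.468)
total: 12 segments, chained into 1 closed loop(s), length Σ = 9.976292

segments=12 loops=1 length=9.976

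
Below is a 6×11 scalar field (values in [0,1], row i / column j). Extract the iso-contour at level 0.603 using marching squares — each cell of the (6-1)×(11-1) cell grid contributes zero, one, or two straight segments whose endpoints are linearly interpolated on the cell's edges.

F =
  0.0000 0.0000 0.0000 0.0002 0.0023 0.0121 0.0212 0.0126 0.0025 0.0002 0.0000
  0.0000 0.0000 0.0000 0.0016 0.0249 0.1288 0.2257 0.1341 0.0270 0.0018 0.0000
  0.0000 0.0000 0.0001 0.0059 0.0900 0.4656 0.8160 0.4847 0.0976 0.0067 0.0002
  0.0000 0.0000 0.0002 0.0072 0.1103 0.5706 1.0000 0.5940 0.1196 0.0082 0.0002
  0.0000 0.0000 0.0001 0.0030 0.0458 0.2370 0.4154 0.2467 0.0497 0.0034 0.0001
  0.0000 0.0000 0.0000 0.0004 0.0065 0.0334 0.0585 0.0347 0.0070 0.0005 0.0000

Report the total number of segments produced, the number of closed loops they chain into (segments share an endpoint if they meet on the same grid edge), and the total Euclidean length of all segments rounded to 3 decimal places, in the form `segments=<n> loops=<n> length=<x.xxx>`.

segments=6 loops=1 length=5.885

cell (1,5): code 0100 → (1.639,6.000)–(2.000,5.392)
cell (1,6): code 1000 → (2.000,6.643)–(1.639,6.000)
cell (2,5): code 0110 → (2.000,5.392)–(3.000,5.075)
cell (2,6): code 1001 → (3.000,6.978)–(2.000,6.643)
cell (3,5): code 0010 → (3.000,5.075)–(3.679,6.000)
cell (3,6): code 0001 → (3.679,6.000)–(3.000,6.978)
total: 6 segments, chained into 1 closed loop(s), length Σ = 5.885366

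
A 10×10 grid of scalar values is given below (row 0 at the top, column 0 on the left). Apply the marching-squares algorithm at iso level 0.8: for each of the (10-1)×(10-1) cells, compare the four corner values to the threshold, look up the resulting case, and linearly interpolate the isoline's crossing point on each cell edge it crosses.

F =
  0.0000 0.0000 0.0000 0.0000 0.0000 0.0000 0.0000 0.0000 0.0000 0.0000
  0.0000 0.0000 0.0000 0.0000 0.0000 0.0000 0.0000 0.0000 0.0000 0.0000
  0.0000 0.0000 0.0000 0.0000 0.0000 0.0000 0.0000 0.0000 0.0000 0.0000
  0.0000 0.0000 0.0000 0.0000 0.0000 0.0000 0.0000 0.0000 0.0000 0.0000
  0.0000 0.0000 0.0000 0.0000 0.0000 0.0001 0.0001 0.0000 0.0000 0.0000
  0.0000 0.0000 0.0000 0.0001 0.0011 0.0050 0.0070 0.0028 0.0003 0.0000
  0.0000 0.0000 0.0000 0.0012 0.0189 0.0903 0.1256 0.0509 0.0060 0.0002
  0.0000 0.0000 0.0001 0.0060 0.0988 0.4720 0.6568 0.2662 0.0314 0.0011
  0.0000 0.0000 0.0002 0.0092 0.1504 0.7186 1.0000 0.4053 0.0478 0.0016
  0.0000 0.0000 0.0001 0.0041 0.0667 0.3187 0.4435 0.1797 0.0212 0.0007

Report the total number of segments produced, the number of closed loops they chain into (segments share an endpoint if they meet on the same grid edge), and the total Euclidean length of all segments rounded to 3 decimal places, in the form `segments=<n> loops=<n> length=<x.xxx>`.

segments=4 loops=1 length=2.881

cell (7,5): code 0100 → (7.417,6.000)–(8.000,5.289)
cell (7,6): code 1000 → (8.000,6.336)–(7.417,6.000)
cell (8,5): code 0010 → (8.000,5.289)–(8.359,6.000)
cell (8,6): code 0001 → (8.359,6.000)–(8.000,6.336)
total: 4 segments, chained into 1 closed loop(s), length Σ = 2.880555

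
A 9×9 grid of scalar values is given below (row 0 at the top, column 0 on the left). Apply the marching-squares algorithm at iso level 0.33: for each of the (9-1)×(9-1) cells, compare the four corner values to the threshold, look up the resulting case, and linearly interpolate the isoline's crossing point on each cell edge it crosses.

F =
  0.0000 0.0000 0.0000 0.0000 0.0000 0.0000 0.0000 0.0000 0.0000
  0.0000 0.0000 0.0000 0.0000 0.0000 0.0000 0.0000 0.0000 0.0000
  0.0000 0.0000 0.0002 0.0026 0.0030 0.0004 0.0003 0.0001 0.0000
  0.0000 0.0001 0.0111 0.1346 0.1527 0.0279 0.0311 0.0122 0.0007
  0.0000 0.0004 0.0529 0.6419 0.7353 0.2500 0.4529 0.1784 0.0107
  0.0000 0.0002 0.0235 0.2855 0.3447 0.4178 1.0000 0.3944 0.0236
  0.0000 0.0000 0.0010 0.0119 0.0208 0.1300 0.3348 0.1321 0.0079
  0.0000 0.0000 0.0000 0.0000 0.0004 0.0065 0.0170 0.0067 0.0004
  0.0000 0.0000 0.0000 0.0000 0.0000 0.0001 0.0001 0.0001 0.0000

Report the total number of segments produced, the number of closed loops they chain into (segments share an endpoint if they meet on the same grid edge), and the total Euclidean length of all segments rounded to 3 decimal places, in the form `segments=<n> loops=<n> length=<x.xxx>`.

cell (3,2): code 0100 → (3.385,3.000)–(4.000,2.470)
cell (3,3): code 1100 → (3.304,4.000)–(3.385,3.000)
cell (3,4): code 1000 → (4.000,4.835)–(3.304,4.000)
cell (3,5): code 0100 → (3.709,6.000)–(4.000,5.394)
cell (3,6): code 1000 → (4.000,6.448)–(3.709,6.000)
cell (4,2): code 0010 → (4.000,2.470)–(4.875,3.000)
cell (4,3): code 0111 → (4.875,3.000)–(5.000,3.752)
cell (4,4): code 1101 → (4.477,5.000)–(4.000,4.835)
cell (4,5): code 1110 → (4.000,5.394)–(4.477,5.000)
cell (4,6): code 1101 → (4.702,7.000)–(4.000,6.448)
cell (4,7): code 1000 → (5.000,7.174)–(4.702,7.000)
cell (5,3): code 0010 → (5.000,3.752)–(5.045,4.000)
cell (5,4): code 0011 → (5.045,4.000)–(5.305,5.000)
cell (5,5): code 0111 → (5.305,5.000)–(6.000,5.977)
cell (5,6): code 1011 → (6.000,6.024)–(5.246,7.000)
cell (5,7): code 0001 → (5.246,7.000)–(5.000,7.174)
cell (6,5): code 0010 → (6.000,5.977)–(6.015,6.000)
cell (6,6): code 0001 → (6.015,6.000)–(6.000,6.024)
total: 18 segments, chained into 1 closed loop(s), length Σ = 12.328861

segments=18 loops=1 length=12.329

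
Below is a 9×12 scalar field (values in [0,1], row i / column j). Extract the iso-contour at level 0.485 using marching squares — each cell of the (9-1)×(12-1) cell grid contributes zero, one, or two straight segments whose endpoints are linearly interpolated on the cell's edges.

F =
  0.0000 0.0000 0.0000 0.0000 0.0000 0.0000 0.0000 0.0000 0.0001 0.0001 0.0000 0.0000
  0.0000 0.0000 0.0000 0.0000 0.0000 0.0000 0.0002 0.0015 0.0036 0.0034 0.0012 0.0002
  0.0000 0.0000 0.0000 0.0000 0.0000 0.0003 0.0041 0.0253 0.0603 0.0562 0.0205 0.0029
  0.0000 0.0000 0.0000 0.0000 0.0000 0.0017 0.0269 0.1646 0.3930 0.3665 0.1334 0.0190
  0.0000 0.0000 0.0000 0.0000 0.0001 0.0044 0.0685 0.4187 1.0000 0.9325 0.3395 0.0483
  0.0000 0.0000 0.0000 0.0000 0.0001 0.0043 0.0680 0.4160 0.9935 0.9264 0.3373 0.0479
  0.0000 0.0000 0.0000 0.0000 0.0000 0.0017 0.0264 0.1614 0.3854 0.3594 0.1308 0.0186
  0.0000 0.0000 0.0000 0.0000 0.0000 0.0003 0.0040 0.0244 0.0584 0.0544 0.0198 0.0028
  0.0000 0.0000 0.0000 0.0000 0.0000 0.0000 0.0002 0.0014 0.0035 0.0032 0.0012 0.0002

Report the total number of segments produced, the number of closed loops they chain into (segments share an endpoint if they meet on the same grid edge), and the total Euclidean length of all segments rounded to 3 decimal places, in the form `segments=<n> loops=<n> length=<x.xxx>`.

cell (3,7): code 0100 → (3.152,8.000)–(4.000,7.114)
cell (3,8): code 1100 → (3.209,9.000)–(3.152,8.000)
cell (3,9): code 1000 → (4.000,9.755)–(3.209,9.000)
cell (4,7): code 0110 → (4.000,7.114)–(5.000,7.119)
cell (4,9): code 1001 → (5.000,9.749)–(4.000,9.755)
cell (5,7): code 0010 → (5.000,7.119)–(5.836,8.000)
cell (5,8): code 0011 → (5.836,8.000)–(5.778,9.000)
cell (5,9): code 0001 → (5.778,9.000)–(5.000,9.749)
total: 8 segments, chained into 1 closed loop(s), length Σ = 8.617816

segments=8 loops=1 length=8.618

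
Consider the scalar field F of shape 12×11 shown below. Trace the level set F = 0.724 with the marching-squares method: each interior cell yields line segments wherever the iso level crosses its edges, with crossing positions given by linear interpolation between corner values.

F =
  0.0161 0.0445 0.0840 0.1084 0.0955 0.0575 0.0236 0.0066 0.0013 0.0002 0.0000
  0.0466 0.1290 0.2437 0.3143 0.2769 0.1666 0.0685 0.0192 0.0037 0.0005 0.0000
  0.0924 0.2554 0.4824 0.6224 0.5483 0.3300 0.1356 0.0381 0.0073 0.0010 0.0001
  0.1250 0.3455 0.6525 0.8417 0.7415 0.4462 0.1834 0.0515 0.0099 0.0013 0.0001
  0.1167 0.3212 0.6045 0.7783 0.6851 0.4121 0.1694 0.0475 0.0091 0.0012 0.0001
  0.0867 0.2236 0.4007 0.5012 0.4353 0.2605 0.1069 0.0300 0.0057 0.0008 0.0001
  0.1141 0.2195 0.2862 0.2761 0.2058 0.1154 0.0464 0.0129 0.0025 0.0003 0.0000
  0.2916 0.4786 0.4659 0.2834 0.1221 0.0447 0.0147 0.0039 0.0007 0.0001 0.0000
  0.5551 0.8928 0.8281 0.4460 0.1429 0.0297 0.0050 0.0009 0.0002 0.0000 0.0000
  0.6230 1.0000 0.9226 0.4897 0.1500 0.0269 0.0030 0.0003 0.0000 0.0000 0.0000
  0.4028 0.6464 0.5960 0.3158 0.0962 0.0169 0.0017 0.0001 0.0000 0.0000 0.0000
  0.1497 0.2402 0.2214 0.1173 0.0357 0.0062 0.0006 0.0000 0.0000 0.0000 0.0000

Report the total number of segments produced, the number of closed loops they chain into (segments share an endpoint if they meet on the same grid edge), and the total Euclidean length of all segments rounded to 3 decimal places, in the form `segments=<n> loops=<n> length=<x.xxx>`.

segments=16 loops=2 length=12.116

cell (2,2): code 0100 → (2.463,3.000)–(3.000,2.378)
cell (2,3): code 1100 → (2.909,4.000)–(2.463,3.000)
cell (2,4): code 1000 → (3.000,4.059)–(2.909,4.000)
cell (3,2): code 0110 → (3.000,2.378)–(4.000,2.688)
cell (3,3): code 1011 → (4.000,3.583)–(3.310,4.000)
cell (3,4): code 0001 → (3.310,4.000)–(3.000,4.059)
cell (4,2): code 0010 → (4.000,2.688)–(4.196,3.000)
cell (4,3): code 0001 → (4.196,3.000)–(4.000,3.583)
cell (7,0): code 0100 → (7.592,1.000)–(8.000,0.500)
cell (7,1): code 1100 → (7.713,2.000)–(7.592,1.000)
cell (7,2): code 1000 → (8.000,2.272)–(7.713,2.000)
cell (8,0): code 0110 → (8.000,0.500)–(9.000,0.268)
cell (8,2): code 1001 → (9.000,2.459)–(8.000,2.272)
cell (9,0): code 0010 → (9.000,0.268)–(9.781,1.000)
cell (9,1): code 0011 → (9.781,1.000)–(9.608,2.000)
cell (9,2): code 0001 → (9.608,2.000)–(9.000,2.459)
total: 16 segments, chained into 2 closed loop(s), length Σ = 12.115862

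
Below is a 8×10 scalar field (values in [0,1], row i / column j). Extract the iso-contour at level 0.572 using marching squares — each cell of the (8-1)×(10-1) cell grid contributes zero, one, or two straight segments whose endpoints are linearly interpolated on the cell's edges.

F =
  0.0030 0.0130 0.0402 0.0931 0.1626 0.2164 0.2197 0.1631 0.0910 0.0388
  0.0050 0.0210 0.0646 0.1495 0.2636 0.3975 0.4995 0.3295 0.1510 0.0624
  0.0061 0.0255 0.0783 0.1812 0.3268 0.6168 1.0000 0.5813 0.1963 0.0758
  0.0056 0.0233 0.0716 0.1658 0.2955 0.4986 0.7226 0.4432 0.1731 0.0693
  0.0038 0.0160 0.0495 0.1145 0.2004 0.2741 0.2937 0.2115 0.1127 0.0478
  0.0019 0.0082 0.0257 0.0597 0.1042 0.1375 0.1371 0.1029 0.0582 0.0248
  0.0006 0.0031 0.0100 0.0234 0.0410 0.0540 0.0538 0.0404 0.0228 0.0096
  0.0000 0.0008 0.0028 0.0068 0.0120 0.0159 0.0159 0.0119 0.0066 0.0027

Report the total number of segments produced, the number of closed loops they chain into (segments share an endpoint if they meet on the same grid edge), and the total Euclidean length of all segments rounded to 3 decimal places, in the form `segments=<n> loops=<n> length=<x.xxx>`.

cell (1,4): code 0100 → (1.796,5.000)–(2.000,4.846)
cell (1,5): code 1100 → (1.145,6.000)–(1.796,5.000)
cell (1,6): code 1100 → (1.963,7.000)–(1.145,6.000)
cell (1,7): code 1000 → (2.000,7.024)–(1.963,7.000)
cell (2,4): code 0010 → (2.000,4.846)–(2.379,5.000)
cell (2,5): code 0111 → (2.379,5.000)–(3.000,5.328)
cell (2,6): code 1011 → (3.000,6.539)–(2.067,7.000)
cell (2,7): code 0001 → (2.067,7.000)–(2.000,7.024)
cell (3,5): code 0010 → (3.000,5.328)–(3.351,6.000)
cell (3,6): code 0001 → (3.351,6.000)–(3.000,6.539)
total: 10 segments, chained into 1 closed loop(s), length Σ = 6.410606

segments=10 loops=1 length=6.411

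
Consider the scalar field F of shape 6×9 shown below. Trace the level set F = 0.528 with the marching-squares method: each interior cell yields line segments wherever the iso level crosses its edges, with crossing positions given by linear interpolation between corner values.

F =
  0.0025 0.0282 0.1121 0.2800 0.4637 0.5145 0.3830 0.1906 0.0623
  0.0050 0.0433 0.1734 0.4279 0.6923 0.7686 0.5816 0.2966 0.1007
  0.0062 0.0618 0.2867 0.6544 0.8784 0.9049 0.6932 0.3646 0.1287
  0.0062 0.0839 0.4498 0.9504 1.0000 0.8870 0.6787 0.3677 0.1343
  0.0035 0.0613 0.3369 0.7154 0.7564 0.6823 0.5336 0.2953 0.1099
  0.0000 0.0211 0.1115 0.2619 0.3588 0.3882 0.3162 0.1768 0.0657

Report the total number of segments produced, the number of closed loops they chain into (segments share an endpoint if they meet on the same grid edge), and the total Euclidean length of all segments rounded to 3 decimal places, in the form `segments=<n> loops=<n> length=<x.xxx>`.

cell (0,3): code 0100 → (0.281,4.000)–(1.000,3.379)
cell (0,4): code 1100 → (0.053,5.000)–(0.281,4.000)
cell (0,5): code 1100 → (0.730,6.000)–(0.053,5.000)
cell (0,6): code 1000 → (1.000,6.188)–(0.730,6.000)
cell (1,2): code 0100 → (1.442,3.000)–(2.000,2.656)
cell (1,3): code 1110 → (1.000,3.379)–(1.442,3.000)
cell (1,6): code 1001 → (2.000,6.503)–(1.000,6.188)
cell (2,2): code 0110 → (2.000,2.656)–(3.000,2.156)
cell (2,6): code 1001 → (3.000,6.485)–(2.000,6.503)
cell (3,2): code 0110 → (3.000,2.156)–(4.000,2.505)
cell (3,6): code 1001 → (4.000,6.023)–(3.000,6.485)
cell (4,2): code 0010 → (4.000,2.505)–(4.413,3.000)
cell (4,3): code 0011 → (4.413,3.000)–(4.574,4.000)
cell (4,4): code 0011 → (4.574,4.000)–(4.525,5.000)
cell (4,5): code 0011 → (4.525,5.000)–(4.026,6.000)
cell (4,6): code 0001 → (4.026,6.000)–(4.000,6.023)
total: 16 segments, chained into 1 closed loop(s), length Σ = 13.887959

segments=16 loops=1 length=13.888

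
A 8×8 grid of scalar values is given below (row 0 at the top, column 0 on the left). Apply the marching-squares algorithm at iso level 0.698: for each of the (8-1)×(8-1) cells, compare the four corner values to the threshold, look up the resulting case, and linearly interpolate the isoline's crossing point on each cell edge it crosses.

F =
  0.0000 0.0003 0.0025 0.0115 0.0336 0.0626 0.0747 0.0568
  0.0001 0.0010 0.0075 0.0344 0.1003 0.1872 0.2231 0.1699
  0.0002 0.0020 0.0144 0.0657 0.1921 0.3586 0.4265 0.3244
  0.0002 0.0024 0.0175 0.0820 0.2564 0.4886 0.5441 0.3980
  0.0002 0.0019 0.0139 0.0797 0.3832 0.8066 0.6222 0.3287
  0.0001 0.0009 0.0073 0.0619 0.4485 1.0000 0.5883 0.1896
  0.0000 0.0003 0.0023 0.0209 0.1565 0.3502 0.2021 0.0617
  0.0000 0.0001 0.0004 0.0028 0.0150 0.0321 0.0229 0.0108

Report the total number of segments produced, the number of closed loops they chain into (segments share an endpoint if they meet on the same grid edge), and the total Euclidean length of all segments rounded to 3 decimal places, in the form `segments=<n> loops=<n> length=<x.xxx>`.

segments=6 loops=1 length=4.746

cell (3,4): code 0100 → (3.658,5.000)–(4.000,4.744)
cell (3,5): code 1000 → (4.000,5.589)–(3.658,5.000)
cell (4,4): code 0110 → (4.000,4.744)–(5.000,4.452)
cell (4,5): code 1001 → (5.000,5.734)–(4.000,5.589)
cell (5,4): code 0010 → (5.000,4.452)–(5.465,5.000)
cell (5,5): code 0001 → (5.465,5.000)–(5.000,5.734)
total: 6 segments, chained into 1 closed loop(s), length Σ = 4.746423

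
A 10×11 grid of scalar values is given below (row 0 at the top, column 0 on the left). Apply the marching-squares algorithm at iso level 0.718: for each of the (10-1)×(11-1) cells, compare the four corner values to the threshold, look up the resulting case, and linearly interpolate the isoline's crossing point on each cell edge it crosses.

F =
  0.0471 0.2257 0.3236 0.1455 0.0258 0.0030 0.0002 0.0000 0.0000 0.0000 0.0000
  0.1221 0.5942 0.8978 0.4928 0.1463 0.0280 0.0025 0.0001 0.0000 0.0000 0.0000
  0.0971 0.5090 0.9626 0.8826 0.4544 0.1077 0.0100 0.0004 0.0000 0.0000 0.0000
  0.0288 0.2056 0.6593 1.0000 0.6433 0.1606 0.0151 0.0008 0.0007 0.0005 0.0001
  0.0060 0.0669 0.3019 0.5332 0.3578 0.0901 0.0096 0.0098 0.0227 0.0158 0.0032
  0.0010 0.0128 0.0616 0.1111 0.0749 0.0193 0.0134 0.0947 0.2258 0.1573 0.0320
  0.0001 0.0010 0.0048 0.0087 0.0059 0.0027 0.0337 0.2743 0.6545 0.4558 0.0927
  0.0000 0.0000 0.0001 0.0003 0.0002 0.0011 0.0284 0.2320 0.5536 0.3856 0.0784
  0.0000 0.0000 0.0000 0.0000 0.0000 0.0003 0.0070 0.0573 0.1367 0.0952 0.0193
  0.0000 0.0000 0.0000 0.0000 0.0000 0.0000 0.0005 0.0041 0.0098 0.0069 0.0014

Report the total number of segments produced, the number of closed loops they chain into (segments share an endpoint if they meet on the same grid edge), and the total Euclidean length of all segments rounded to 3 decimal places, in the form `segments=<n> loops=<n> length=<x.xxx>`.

cell (0,1): code 0100 → (0.687,2.000)–(1.000,1.408)
cell (0,2): code 1000 → (1.000,2.444)–(0.687,2.000)
cell (1,1): code 0110 → (1.000,1.408)–(2.000,1.461)
cell (1,2): code 1101 → (1.578,3.000)–(1.000,2.444)
cell (1,3): code 1000 → (2.000,3.384)–(1.578,3.000)
cell (2,1): code 0010 → (2.000,1.461)–(2.806,2.000)
cell (2,2): code 0111 → (2.806,2.000)–(3.000,2.172)
cell (2,3): code 1001 → (3.000,3.791)–(2.000,3.384)
cell (3,2): code 0010 → (3.000,2.172)–(3.604,3.000)
cell (3,3): code 0001 → (3.604,3.000)–(3.000,3.791)
total: 10 segments, chained into 1 closed loop(s), length Σ = 7.915755

segments=10 loops=1 length=7.916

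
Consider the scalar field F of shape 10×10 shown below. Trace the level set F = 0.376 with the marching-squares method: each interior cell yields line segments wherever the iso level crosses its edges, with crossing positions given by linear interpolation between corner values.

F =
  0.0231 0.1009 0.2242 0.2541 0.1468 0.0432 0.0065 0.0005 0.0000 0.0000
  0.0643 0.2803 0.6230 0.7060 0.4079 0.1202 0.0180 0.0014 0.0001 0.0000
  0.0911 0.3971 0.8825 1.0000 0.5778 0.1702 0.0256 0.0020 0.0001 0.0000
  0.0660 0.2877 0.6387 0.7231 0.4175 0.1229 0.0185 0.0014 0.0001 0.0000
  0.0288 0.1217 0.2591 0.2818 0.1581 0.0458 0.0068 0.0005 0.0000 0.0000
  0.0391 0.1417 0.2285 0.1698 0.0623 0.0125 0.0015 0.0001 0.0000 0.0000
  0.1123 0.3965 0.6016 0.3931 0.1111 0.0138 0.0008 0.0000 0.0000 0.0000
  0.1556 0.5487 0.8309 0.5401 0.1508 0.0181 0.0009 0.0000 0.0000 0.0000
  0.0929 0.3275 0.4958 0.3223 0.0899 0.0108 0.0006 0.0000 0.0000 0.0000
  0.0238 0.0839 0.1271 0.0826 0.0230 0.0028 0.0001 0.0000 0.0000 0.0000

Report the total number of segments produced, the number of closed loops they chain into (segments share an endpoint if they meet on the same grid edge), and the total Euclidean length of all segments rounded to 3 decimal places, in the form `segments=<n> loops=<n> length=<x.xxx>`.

segments=26 loops=2 length=19.607

cell (0,1): code 0100 → (0.381,2.000)–(1.000,1.279)
cell (0,2): code 1100 → (0.270,3.000)–(0.381,2.000)
cell (0,3): code 1100 → (0.878,4.000)–(0.270,3.000)
cell (0,4): code 1000 → (1.000,4.111)–(0.878,4.000)
cell (1,0): code 0100 → (1.819,1.000)–(2.000,0.931)
cell (1,1): code 1110 → (1.000,1.279)–(1.819,1.000)
cell (1,4): code 1001 → (2.000,4.495)–(1.000,4.111)
cell (2,0): code 0010 → (2.000,0.931)–(2.193,1.000)
cell (2,1): code 0111 → (2.193,1.000)–(3.000,1.252)
cell (2,4): code 1001 → (3.000,4.141)–(2.000,4.495)
cell (3,1): code 0010 → (3.000,1.252)–(3.692,2.000)
cell (3,2): code 0011 → (3.692,2.000)–(3.787,3.000)
cell (3,3): code 0011 → (3.787,3.000)–(3.160,4.000)
cell (3,4): code 0001 → (3.160,4.000)–(3.000,4.141)
cell (5,0): code 0100 → (5.920,1.000)–(6.000,0.928)
cell (5,1): code 1100 → (5.395,2.000)–(5.920,1.000)
cell (5,2): code 1100 → (5.923,3.000)–(5.395,2.000)
cell (5,3): code 1000 → (6.000,3.061)–(5.923,3.000)
cell (6,0): code 0110 → (6.000,0.928)–(7.000,0.561)
cell (6,3): code 1001 → (7.000,3.422)–(6.000,3.061)
cell (7,0): code 0010 → (7.000,0.561)–(7.781,1.000)
cell (7,1): code 0111 → (7.781,1.000)–(8.000,1.288)
cell (7,2): code 1011 → (8.000,2.690)–(7.753,3.000)
cell (7,3): code 0001 → (7.753,3.000)–(7.000,3.422)
cell (8,1): code 0010 → (8.000,1.288)–(8.325,2.000)
cell (8,2): code 0001 → (8.325,2.000)–(8.000,2.690)
total: 26 segments, chained into 2 closed loop(s), length Σ = 19.606936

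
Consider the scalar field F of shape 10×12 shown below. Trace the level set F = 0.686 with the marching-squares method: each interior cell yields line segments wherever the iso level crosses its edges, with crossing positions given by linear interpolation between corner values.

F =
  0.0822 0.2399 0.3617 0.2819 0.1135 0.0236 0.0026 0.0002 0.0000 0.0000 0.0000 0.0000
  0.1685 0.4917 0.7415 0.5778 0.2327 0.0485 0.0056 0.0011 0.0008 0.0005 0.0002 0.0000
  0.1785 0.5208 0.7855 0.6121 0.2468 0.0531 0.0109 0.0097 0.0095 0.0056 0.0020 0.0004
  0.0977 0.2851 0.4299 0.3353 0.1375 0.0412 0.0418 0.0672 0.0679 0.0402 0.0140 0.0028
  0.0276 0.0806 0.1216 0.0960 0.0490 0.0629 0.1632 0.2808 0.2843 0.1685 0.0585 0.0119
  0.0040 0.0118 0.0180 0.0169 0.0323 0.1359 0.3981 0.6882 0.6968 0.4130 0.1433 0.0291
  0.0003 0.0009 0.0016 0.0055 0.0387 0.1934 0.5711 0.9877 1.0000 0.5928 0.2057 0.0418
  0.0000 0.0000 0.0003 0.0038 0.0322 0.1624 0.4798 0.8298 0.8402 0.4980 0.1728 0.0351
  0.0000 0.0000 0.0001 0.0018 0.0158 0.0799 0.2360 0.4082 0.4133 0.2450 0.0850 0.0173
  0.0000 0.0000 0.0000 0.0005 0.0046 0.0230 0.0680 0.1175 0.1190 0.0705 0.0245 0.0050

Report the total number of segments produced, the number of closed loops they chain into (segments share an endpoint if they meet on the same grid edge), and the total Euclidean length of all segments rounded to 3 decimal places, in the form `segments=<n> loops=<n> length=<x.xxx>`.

cell (0,1): code 0100 → (0.854,2.000)–(1.000,1.778)
cell (0,2): code 1000 → (1.000,2.339)–(0.854,2.000)
cell (1,1): code 0110 → (1.000,1.778)–(2.000,1.624)
cell (1,2): code 1001 → (2.000,2.574)–(1.000,2.339)
cell (2,1): code 0010 → (2.000,1.624)–(2.280,2.000)
cell (2,2): code 0001 → (2.280,2.000)–(2.000,2.574)
cell (4,6): code 0100 → (4.995,7.000)–(5.000,6.992)
cell (4,7): code 1100 → (4.974,8.000)–(4.995,7.000)
cell (4,8): code 1000 → (5.000,8.038)–(4.974,8.000)
cell (5,6): code 0110 → (5.000,6.992)–(6.000,6.276)
cell (5,8): code 1001 → (6.000,8.771)–(5.000,8.038)
cell (6,6): code 0110 → (6.000,6.276)–(7.000,6.589)
cell (6,8): code 1001 → (7.000,8.451)–(6.000,8.771)
cell (7,6): code 0010 → (7.000,6.589)–(7.341,7.000)
cell (7,7): code 0011 → (7.341,7.000)–(7.361,8.000)
cell (7,8): code 0001 → (7.361,8.000)–(7.000,8.451)
total: 16 segments, chained into 2 closed loop(s), length Σ = 11.516700

segments=16 loops=2 length=11.517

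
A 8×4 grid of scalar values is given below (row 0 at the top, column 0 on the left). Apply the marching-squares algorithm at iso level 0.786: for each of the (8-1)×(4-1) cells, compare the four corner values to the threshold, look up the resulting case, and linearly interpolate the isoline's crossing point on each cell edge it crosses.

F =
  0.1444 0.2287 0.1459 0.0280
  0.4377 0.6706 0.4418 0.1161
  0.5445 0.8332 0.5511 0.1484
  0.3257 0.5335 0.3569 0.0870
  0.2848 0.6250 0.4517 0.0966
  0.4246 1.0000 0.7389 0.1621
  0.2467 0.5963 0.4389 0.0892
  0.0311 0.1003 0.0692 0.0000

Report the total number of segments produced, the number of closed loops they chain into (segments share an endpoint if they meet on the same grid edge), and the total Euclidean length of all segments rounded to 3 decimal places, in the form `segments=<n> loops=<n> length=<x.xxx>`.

cell (1,0): code 0100 → (1.710,1.000)–(2.000,0.837)
cell (1,1): code 1000 → (2.000,1.167)–(1.710,1.000)
cell (2,0): code 0010 → (2.000,0.837)–(2.157,1.000)
cell (2,1): code 0001 → (2.157,1.000)–(2.000,1.167)
cell (4,0): code 0100 → (4.429,1.000)–(5.000,0.628)
cell (4,1): code 1000 → (5.000,1.820)–(4.429,1.000)
cell (5,0): code 0010 → (5.000,0.628)–(5.530,1.000)
cell (5,1): code 0001 → (5.530,1.000)–(5.000,1.820)
total: 8 segments, chained into 2 closed loop(s), length Σ = 4.428513

segments=8 loops=2 length=4.429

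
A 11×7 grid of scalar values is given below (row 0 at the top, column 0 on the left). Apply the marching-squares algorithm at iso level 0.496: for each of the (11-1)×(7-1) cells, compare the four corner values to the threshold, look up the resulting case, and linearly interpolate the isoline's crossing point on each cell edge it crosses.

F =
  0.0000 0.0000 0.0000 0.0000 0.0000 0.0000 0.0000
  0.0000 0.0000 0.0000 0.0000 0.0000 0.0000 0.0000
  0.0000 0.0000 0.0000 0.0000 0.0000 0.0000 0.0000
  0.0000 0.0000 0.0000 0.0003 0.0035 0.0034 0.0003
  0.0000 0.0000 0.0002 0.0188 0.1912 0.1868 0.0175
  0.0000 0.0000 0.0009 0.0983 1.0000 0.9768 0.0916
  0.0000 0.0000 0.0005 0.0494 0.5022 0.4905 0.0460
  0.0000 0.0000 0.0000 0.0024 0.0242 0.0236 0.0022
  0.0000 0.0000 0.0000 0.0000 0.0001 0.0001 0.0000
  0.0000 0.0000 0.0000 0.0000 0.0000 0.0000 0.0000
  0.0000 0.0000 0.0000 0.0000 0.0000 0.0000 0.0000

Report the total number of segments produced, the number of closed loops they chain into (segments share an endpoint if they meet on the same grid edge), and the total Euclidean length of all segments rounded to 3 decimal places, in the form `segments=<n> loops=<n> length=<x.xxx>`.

cell (4,3): code 0100 → (4.377,4.000)–(5.000,3.441)
cell (4,4): code 1100 → (4.391,5.000)–(4.377,4.000)
cell (4,5): code 1000 → (5.000,5.543)–(4.391,5.000)
cell (5,3): code 0110 → (5.000,3.441)–(6.000,3.986)
cell (5,4): code 1011 → (6.000,4.530)–(5.989,5.000)
cell (5,5): code 0001 → (5.989,5.000)–(5.000,5.543)
cell (6,3): code 0010 → (6.000,3.986)–(6.013,4.000)
cell (6,4): code 0001 → (6.013,4.000)–(6.000,4.530)
total: 8 segments, chained into 1 closed loop(s), length Σ = 5.939142

segments=8 loops=1 length=5.939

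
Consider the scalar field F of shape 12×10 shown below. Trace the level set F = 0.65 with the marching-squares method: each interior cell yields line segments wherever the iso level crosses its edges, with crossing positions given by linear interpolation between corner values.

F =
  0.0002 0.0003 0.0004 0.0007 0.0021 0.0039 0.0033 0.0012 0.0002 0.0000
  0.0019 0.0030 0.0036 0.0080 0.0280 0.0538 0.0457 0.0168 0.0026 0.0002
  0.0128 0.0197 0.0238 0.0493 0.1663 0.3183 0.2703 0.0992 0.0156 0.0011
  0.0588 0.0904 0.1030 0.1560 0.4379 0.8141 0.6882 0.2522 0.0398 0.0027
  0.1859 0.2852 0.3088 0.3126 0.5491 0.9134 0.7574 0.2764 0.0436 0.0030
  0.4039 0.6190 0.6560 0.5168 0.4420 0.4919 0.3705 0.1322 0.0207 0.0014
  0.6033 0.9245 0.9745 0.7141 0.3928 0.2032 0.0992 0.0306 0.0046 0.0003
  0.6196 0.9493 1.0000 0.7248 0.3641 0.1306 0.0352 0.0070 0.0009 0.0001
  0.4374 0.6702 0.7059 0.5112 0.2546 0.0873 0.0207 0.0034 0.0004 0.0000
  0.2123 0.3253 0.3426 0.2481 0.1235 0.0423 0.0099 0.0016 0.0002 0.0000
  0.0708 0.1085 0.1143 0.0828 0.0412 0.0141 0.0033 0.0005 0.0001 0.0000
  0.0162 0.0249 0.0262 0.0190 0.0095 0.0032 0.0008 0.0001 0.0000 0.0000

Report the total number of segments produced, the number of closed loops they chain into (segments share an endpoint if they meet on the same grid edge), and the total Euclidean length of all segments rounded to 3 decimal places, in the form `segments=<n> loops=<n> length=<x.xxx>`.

cell (2,4): code 0100 → (2.669,5.000)–(3.000,4.564)
cell (2,5): code 1100 → (2.909,6.000)–(2.669,5.000)
cell (2,6): code 1000 → (3.000,6.088)–(2.909,6.000)
cell (3,4): code 0110 → (3.000,4.564)–(4.000,4.277)
cell (3,6): code 1001 → (4.000,6.223)–(3.000,6.088)
cell (4,1): code 0100 → (4.983,2.000)–(5.000,1.838)
cell (4,2): code 1000 → (5.000,2.043)–(4.983,2.000)
cell (4,4): code 0010 → (4.000,4.277)–(4.625,5.000)
cell (4,5): code 0011 → (4.625,5.000)–(4.278,6.000)
cell (4,6): code 0001 → (4.278,6.000)–(4.000,6.223)
cell (5,0): code 0100 → (5.101,1.000)–(6.000,0.145)
cell (5,1): code 1110 → (5.000,1.838)–(5.101,1.000)
cell (5,2): code 1101 → (5.675,3.000)–(5.000,2.043)
cell (5,3): code 1000 → (6.000,3.200)–(5.675,3.000)
cell (6,0): code 0110 → (6.000,0.145)–(7.000,0.092)
cell (6,3): code 1001 → (7.000,3.207)–(6.000,3.200)
cell (7,0): code 0110 → (7.000,0.092)–(8.000,0.913)
cell (7,2): code 1011 → (8.000,2.287)–(7.350,3.000)
cell (7,3): code 0001 → (7.350,3.000)–(7.000,3.207)
cell (8,0): code 0010 → (8.000,0.913)–(8.059,1.000)
cell (8,1): code 0011 → (8.059,1.000)–(8.154,2.000)
cell (8,2): code 0001 → (8.154,2.000)–(8.000,2.287)
total: 22 segments, chained into 2 closed loop(s), length Σ = 16.070174

segments=22 loops=2 length=16.070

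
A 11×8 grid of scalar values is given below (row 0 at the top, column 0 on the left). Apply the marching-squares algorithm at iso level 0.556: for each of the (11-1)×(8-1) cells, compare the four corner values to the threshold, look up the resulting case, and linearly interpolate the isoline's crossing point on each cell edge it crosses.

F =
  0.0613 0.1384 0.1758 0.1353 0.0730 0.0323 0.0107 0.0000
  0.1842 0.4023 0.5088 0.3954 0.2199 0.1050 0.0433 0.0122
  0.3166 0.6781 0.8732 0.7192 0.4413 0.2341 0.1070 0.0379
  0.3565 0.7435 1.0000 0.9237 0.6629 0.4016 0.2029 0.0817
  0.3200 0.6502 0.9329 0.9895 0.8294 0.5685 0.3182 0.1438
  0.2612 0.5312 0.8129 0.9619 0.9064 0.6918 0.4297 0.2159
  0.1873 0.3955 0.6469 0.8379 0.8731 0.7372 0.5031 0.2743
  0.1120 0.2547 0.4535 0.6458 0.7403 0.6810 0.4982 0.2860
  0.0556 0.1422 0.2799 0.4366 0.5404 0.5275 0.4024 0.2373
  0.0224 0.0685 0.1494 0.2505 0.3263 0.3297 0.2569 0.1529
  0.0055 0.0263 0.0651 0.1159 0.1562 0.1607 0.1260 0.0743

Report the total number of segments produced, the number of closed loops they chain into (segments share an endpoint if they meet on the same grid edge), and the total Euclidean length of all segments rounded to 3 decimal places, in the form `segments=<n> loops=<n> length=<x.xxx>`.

cell (1,0): code 0100 → (1.557,1.000)–(2.000,0.662)
cell (1,1): code 1100 → (1.130,2.000)–(1.557,1.000)
cell (1,2): code 1100 → (1.496,3.000)–(1.130,2.000)
cell (1,3): code 1000 → (2.000,3.587)–(1.496,3.000)
cell (2,0): code 0110 → (2.000,0.662)–(3.000,0.516)
cell (2,3): code 1101 → (2.518,4.000)–(2.000,3.587)
cell (2,4): code 1000 → (3.000,4.409)–(2.518,4.000)
cell (3,0): code 0110 → (3.000,0.516)–(4.000,0.715)
cell (3,4): code 1101 → (3.925,5.000)–(3.000,4.409)
cell (3,5): code 1000 → (4.000,5.050)–(3.925,5.000)
cell (4,0): code 0010 → (4.000,0.715)–(4.792,1.000)
cell (4,1): code 0111 → (4.792,1.000)–(5.000,1.088)
cell (4,5): code 1001 → (5.000,5.518)–(4.000,5.050)
cell (5,1): code 0110 → (5.000,1.088)–(6.000,1.638)
cell (5,5): code 1001 → (6.000,5.774)–(5.000,5.518)
cell (6,1): code 0010 → (6.000,1.638)–(6.470,2.000)
cell (6,2): code 0111 → (6.470,2.000)–(7.000,2.533)
cell (6,5): code 1001 → (7.000,5.684)–(6.000,5.774)
cell (7,2): code 0010 → (7.000,2.533)–(7.429,3.000)
cell (7,3): code 0011 → (7.429,3.000)–(7.922,4.000)
cell (7,4): code 0011 → (7.922,4.000)–(7.814,5.000)
cell (7,5): code 0001 → (7.814,5.000)–(7.000,5.684)
total: 22 segments, chained into 1 closed loop(s), length Σ = 18.508502

segments=22 loops=1 length=18.509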